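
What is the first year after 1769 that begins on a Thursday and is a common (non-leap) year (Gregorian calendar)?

1778

Jan 1 advances by 2 weekdays after a leap year and by 1 after a common year.
1769: Jan 1 is Sunday.
1770: Monday
1771: Tuesday
1772: Wednesday (leap)
1773: Friday
1774: Saturday
1775: Sunday
1776: Monday (leap)
1777: Wednesday
1778: Thursday
1778 begins on a Thursday and is a common year.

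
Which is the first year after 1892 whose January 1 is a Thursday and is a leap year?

1920

Jan 1 advances by 2 weekdays after a leap year and by 1 after a common year.
1892: Jan 1 is Friday (leap).
1893: Sunday
1894: Monday
1895: Tuesday
1896: Wednesday (leap)
1897: Friday
1898: Saturday
1899: Sunday
1900: Monday
1901: Tuesday
1902: Wednesday
1903: Thursday
1904: Friday (leap)
1905: Sunday
1906: Monday
1907: Tuesday
1908: Wednesday (leap)
1909: Friday
1910: Saturday
1911: Sunday
1912: Monday (leap)
1913: Wednesday
1914: Thursday
1915: Friday
1916: Saturday (leap)
1917: Monday
1918: Tuesday
1919: Wednesday
1920: Thursday (leap)
1920 begins on a Thursday and is a leap year.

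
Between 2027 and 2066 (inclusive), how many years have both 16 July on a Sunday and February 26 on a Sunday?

4

Check each year's weekday for 16 July and February 26:
  2027: Fri/Fri  2028: Sun/Sat  2029: Mon/Mon  2030: Tue/Tue  2031: Wed/Wed  2032: Fri/Thu  2033: Sat/Sat  2034: Sun/Sun ✓  2035: Mon/Mon  2036: Wed/Tue  2037: Thu/Thu  2038: Fri/Fri  2039: Sat/Sat  2040: Mon/Sun  …(12 more)…  2053: Wed/Wed  2054: Thu/Thu  2055: Fri/Fri  2056: Sun/Sat  2057: Mon/Mon  2058: Tue/Tue  2059: Wed/Wed  2060: Fri/Thu  2061: Sat/Sat  2062: Sun/Sun ✓  2063: Mon/Mon  2064: Wed/Tue  2065: Thu/Thu  2066: Fri/Fri
Both conditions hold in: 2034, 2045, 2051, 2062 — 4.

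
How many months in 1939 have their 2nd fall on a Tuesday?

Check the 2nd of each month of 1939: Jan 2: Mon, Feb 2: Thu, Mar 2: Thu, Apr 2: Sun, May 2: Tue, Jun 2: Fri, Jul 2: Sun, Aug 2: Wed, Sep 2: Sat, Oct 2: Mon, Nov 2: Thu, Dec 2: Sat.
Tuesday occurs in May — 1 month.

1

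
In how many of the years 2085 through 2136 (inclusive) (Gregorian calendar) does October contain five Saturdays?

23

October has 31 days; it has five Saturdays when Saturday falls among the first (month-length − 28) days — i.e. when October 1 is one of Saturday/Friday/Thursday.
October 1 by year: 2085:Mon 2086:Tue 2087:Wed 2088:Fri✓ 2089:Sat✓ 2090:Sun 2091:Mon 2092:Wed 2093:Thu✓ 2094:Fri✓ 2095:Sat✓ 2096:Mon 2097:Tue 2098:Wed 2099:Thu✓ …(22 more)… 2122:Thu✓ 2123:Fri✓ 2124:Sun 2125:Mon 2126:Tue 2127:Wed 2128:Fri✓ 2129:Sat✓ 2130:Sun 2131:Mon 2132:Wed 2133:Thu✓ 2134:Fri✓ 2135:Sat✓ 2136:Mon
Years with five Saturdays: 2088, 2089, 2093, 2094, 2095, 2099, 2100, 2101, 2105, 2106, 2107, 2111, 2112, 2116, 2117, 2118, 2122, 2123, 2128, 2129, 2133, 2134, 2135 → 23.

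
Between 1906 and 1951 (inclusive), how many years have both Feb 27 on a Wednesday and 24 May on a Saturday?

Check each year's weekday for Feb 27 and 24 May:
  1906: Tue/Thu  1907: Wed/Fri  1908: Thu/Sun  1909: Sat/Mon  1910: Sun/Tue  1911: Mon/Wed  1912: Tue/Fri  1913: Thu/Sat  1914: Fri/Sun  1915: Sat/Mon  1916: Sun/Wed  1917: Tue/Thu  1918: Wed/Fri  1919: Thu/Sat  …(18 more)…  1938: Sun/Tue  1939: Mon/Wed  1940: Tue/Fri  1941: Thu/Sat  1942: Fri/Sun  1943: Sat/Mon  1944: Sun/Wed  1945: Tue/Thu  1946: Wed/Fri  1947: Thu/Sat  1948: Fri/Mon  1949: Sun/Tue  1950: Mon/Wed  1951: Tue/Thu
Both conditions hold in: 1924 — 1.

1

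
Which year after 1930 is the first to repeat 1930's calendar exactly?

1941

Two years share a calendar iff Jan 1 falls on the same weekday and both are leap or both are common. 1930: Jan 1 is Wednesday, common year.
1931: Jan 1 Thursday, common
1932: Jan 1 Friday, leap
1933: Jan 1 Sunday, common
1934: Jan 1 Monday, common
1935: Jan 1 Tuesday, common
1936: Jan 1 Wednesday, leap
1937: Jan 1 Friday, common
1938: Jan 1 Saturday, common
1939: Jan 1 Sunday, common
1940: Jan 1 Monday, leap
1941: Jan 1 Wednesday, common
1941 matches on both conditions.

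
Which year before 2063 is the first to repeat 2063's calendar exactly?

2057

Two years share a calendar iff Jan 1 falls on the same weekday and both are leap or both are common. 2063: Jan 1 is Monday, common year.
2062: Jan 1 Sunday, common
2061: Jan 1 Saturday, common
2060: Jan 1 Thursday, leap
2059: Jan 1 Wednesday, common
2058: Jan 1 Tuesday, common
2057: Jan 1 Monday, common
2057 matches on both conditions.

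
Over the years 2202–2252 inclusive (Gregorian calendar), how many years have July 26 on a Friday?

8

Track July 26's weekday year by year (advancing +1, or +2 across a Feb 29):
  2202: Mon  2203: Tue (+1)  2204: Thu (+2)  2205: Fri (+1) ✓  2206: Sat (+1)
  2207: Sun (+1)  2208: Tue (+2)  2209: Wed (+1)  2210: Thu (+1)  2211: Fri (+1) ✓
  2212: Sun (+2)  2213: Mon (+1)  2214: Tue (+1)  2215: Wed (+1)  … (23 more years) …
  2239: Fri (+1) ✓  2240: Sun (+2)  2241: Mon (+1)  2242: Tue (+1)  2243: Wed (+1)
  2244: Fri (+2) ✓  2245: Sat (+1)  2246: Sun (+1)  2247: Mon (+1)  2248: Wed (+2)
  2249: Thu (+1)  2250: Fri (+1) ✓  2251: Sat (+1)  2252: Mon (+2)
Friday years: 2205, 2211, 2216, 2222, 2233, 2239, 2244, 2250 — 8 in total.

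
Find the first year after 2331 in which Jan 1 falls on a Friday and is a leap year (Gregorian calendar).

Jan 1 advances by 2 weekdays after a leap year and by 1 after a common year.
2331: Jan 1 is Thursday.
2332: Friday (leap)
2332 begins on a Friday and is a leap year.

2332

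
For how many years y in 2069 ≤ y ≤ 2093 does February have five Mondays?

1

February has 28 days (29 in leap years); it has five Mondays when Monday falls among the first (month-length − 28) days — i.e. when February 1 is Monday in a leap year (never in a common year).
February 1 by year: 2069:Fri 2070:Sat 2071:Sun 2072:Mon✓ 2073:Wed 2074:Thu 2075:Fri 2076:Sat 2077:Mon 2078:Tue 2079:Wed 2080:Thu 2081:Sat 2082:Sun 2083:Mon 2084:Tue 2085:Thu 2086:Fri 2087:Sat 2088:Sun 2089:Tue 2090:Wed 2091:Thu 2092:Fri 2093:Sun
Years with five Mondays: 2072 → 1.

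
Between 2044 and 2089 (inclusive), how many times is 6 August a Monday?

Track 6 August's weekday year by year (advancing +1, or +2 across a Feb 29):
  2044: Sat  2045: Sun (+1)  2046: Mon (+1) ✓  2047: Tue (+1)  2048: Thu (+2)
  2049: Fri (+1)  2050: Sat (+1)  2051: Sun (+1)  2052: Tue (+2)  2053: Wed (+1)
  2054: Thu (+1)  2055: Fri (+1)  2056: Sun (+2)  2057: Mon (+1) ✓  … (18 more years) …
  2076: Thu (+2)  2077: Fri (+1)  2078: Sat (+1)  2079: Sun (+1)  2080: Tue (+2)
  2081: Wed (+1)  2082: Thu (+1)  2083: Fri (+1)  2084: Sun (+2)  2085: Mon (+1) ✓
  2086: Tue (+1)  2087: Wed (+1)  2088: Fri (+2)  2089: Sat (+1)
Monday years: 2046, 2057, 2063, 2068, 2074, 2085 — 6 in total.

6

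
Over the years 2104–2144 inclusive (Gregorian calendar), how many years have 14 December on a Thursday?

5

Track 14 December's weekday year by year (advancing +1, or +2 across a Feb 29):
  2104: Sun  2105: Mon (+1)  2106: Tue (+1)  2107: Wed (+1)  2108: Fri (+2)
  2109: Sat (+1)  2110: Sun (+1)  2111: Mon (+1)  2112: Wed (+2)  2113: Thu (+1) ✓
  2114: Fri (+1)  2115: Sat (+1)  2116: Mon (+2)  2117: Tue (+1)  … (13 more years) …
  2131: Fri (+1)  2132: Sun (+2)  2133: Mon (+1)  2134: Tue (+1)  2135: Wed (+1)
  2136: Fri (+2)  2137: Sat (+1)  2138: Sun (+1)  2139: Mon (+1)  2140: Wed (+2)
  2141: Thu (+1) ✓  2142: Fri (+1)  2143: Sat (+1)  2144: Mon (+2)
Thursday years: 2113, 2119, 2124, 2130, 2141 — 5 in total.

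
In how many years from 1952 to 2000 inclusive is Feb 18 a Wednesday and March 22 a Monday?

1

Check each year's weekday for Feb 18 and March 22:
  1952: Mon/Sat  1953: Wed/Sun  1954: Thu/Mon  1955: Fri/Tue  1956: Sat/Thu  1957: Mon/Fri  1958: Tue/Sat  1959: Wed/Sun  1960: Thu/Tue  1961: Sat/Wed  1962: Sun/Thu  1963: Mon/Fri  1964: Tue/Sun  1965: Thu/Mon  …(21 more)…  1987: Wed/Sun  1988: Thu/Tue  1989: Sat/Wed  1990: Sun/Thu  1991: Mon/Fri  1992: Tue/Sun  1993: Thu/Mon  1994: Fri/Tue  1995: Sat/Wed  1996: Sun/Fri  1997: Tue/Sat  1998: Wed/Sun  1999: Thu/Mon  2000: Fri/Wed
Both conditions hold in: 1976 — 1.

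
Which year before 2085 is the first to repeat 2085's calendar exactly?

Two years share a calendar iff Jan 1 falls on the same weekday and both are leap or both are common. 2085: Jan 1 is Monday, common year.
2084: Jan 1 Saturday, leap
2083: Jan 1 Friday, common
2082: Jan 1 Thursday, common
2081: Jan 1 Wednesday, common
2080: Jan 1 Monday, leap
2079: Jan 1 Sunday, common
2078: Jan 1 Saturday, common
2077: Jan 1 Friday, common
2076: Jan 1 Wednesday, leap
2075: Jan 1 Tuesday, common
2074: Jan 1 Monday, common
2074 matches on both conditions.

2074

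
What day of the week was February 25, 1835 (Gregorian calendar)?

Wednesday

January 1, 1835 is a Thursday.
February 25 is day 56 of the year, i.e. 55 days after Jan 1.
55 mod 7 = 6, so advance 6 weekdays from Thursday: Wednesday.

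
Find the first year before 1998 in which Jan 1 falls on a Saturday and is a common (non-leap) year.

Jan 1 advances by 2 weekdays after a leap year and by 1 after a common year.
1998: Jan 1 is Thursday.
1997: Wednesday
1996: Monday (leap)
1995: Sunday
1994: Saturday
1994 begins on a Saturday and is a common year.

1994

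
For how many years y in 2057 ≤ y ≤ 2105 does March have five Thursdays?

March has 31 days; it has five Thursdays when Thursday falls among the first (month-length − 28) days — i.e. when March 1 is one of Thursday/Wednesday/Tuesday.
March 1 by year: 2057:Thu✓ 2058:Fri 2059:Sat 2060:Mon 2061:Tue✓ 2062:Wed✓ 2063:Thu✓ 2064:Sat 2065:Sun 2066:Mon 2067:Tue✓ 2068:Thu✓ 2069:Fri 2070:Sat 2071:Sun …(19 more)… 2091:Thu✓ 2092:Sat 2093:Sun 2094:Mon 2095:Tue✓ 2096:Thu✓ 2097:Fri 2098:Sat 2099:Sun 2100:Mon 2101:Tue✓ 2102:Wed✓ 2103:Thu✓ 2104:Sat 2105:Sun
Years with five Thursdays: 2057, 2061, 2062, 2063, 2067, 2068, 2072, 2073, 2074, 2078, 2079, 2084, 2085, 2089, 2090, 2091, 2095, 2096, 2101, 2102, 2103 → 21.

21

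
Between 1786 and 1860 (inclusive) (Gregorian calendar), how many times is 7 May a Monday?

12

Track 7 May's weekday year by year (advancing +1, or +2 across a Feb 29):
  1786: Sun  1787: Mon (+1) ✓  1788: Wed (+2)  1789: Thu (+1)  1790: Fri (+1)
  1791: Sat (+1)  1792: Mon (+2) ✓  1793: Tue (+1)  1794: Wed (+1)  1795: Thu (+1)
  1796: Sat (+2)  1797: Sun (+1)  1798: Mon (+1) ✓  1799: Tue (+1)  … (47 more years) …
  1847: Fri (+1)  1848: Sun (+2)  1849: Mon (+1) ✓  1850: Tue (+1)  1851: Wed (+1)
  1852: Fri (+2)  1853: Sat (+1)  1854: Sun (+1)  1855: Mon (+1) ✓  1856: Wed (+2)
  1857: Thu (+1)  1858: Fri (+1)  1859: Sat (+1)  1860: Mon (+2) ✓
Monday years: 1787, 1792, 1798, 1804, 1810, 1821, 1827, 1832, 1838, 1849, 1855, 1860 — 12 in total.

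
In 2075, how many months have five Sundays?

4

A month of length L has five Sundays iff its first Sunday is on day ≤ L−28 (so day 1–3 in a 31-day month, 1–2 in a 30-day month, day 1 in a leap February).
Checking each month of 2075: Jan starts Tue (31d); Feb starts Fri (28d); Mar starts Fri (31d) ✓; Apr starts Mon (30d); May starts Wed (31d); Jun starts Sat (30d) ✓; Jul starts Mon (31d); Aug starts Thu (31d); Sep starts Sun (30d) ✓; Oct starts Tue (31d); Nov starts Fri (30d); Dec starts Sun (31d) ✓.
Five-Sunday months: March, June, September, December → 4.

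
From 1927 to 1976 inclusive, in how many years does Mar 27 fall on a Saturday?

7

Track Mar 27's weekday year by year (advancing +1, or +2 across a Feb 29):
  1927: Sun  1928: Tue (+2)  1929: Wed (+1)  1930: Thu (+1)  1931: Fri (+1)
  1932: Sun (+2)  1933: Mon (+1)  1934: Tue (+1)  1935: Wed (+1)  1936: Fri (+2)
  1937: Sat (+1) ✓  1938: Sun (+1)  1939: Mon (+1)  1940: Wed (+2)  … (22 more years) …
  1963: Wed (+1)  1964: Fri (+2)  1965: Sat (+1) ✓  1966: Sun (+1)  1967: Mon (+1)
  1968: Wed (+2)  1969: Thu (+1)  1970: Fri (+1)  1971: Sat (+1) ✓  1972: Mon (+2)
  1973: Tue (+1)  1974: Wed (+1)  1975: Thu (+1)  1976: Sat (+2) ✓
Saturday years: 1937, 1943, 1948, 1954, 1965, 1971, 1976 — 7 in total.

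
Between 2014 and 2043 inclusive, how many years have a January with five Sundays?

January has 31 days; it has five Sundays when Sunday falls among the first (month-length − 28) days — i.e. when January 1 is one of Sunday/Saturday/Friday.
January 1 by year: 2014:Wed 2015:Thu 2016:Fri✓ 2017:Sun✓ 2018:Mon 2019:Tue 2020:Wed 2021:Fri✓ 2022:Sat✓ 2023:Sun✓ 2024:Mon 2025:Wed 2026:Thu 2027:Fri✓ 2028:Sat✓ 2029:Mon 2030:Tue 2031:Wed 2032:Thu 2033:Sat✓ 2034:Sun✓ 2035:Mon 2036:Tue 2037:Thu 2038:Fri✓ 2039:Sat✓ 2040:Sun✓ 2041:Tue 2042:Wed 2043:Thu
Years with five Sundays: 2016, 2017, 2021, 2022, 2023, 2027, 2028, 2033, 2034, 2038, 2039, 2040 → 12.

12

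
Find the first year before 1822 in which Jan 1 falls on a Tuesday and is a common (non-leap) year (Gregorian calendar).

1811

Jan 1 advances by 2 weekdays after a leap year and by 1 after a common year.
1822: Jan 1 is Tuesday.
1821: Monday
1820: Saturday (leap)
1819: Friday
1818: Thursday
1817: Wednesday
1816: Monday (leap)
1815: Sunday
1814: Saturday
1813: Friday
1812: Wednesday (leap)
1811: Tuesday
1811 begins on a Tuesday and is a common year.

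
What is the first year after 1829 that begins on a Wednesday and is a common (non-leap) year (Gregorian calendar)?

1834

Jan 1 advances by 2 weekdays after a leap year and by 1 after a common year.
1829: Jan 1 is Thursday.
1830: Friday
1831: Saturday
1832: Sunday (leap)
1833: Tuesday
1834: Wednesday
1834 begins on a Wednesday and is a common year.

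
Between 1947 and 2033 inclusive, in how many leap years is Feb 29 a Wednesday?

3

Leap years in 1947–2033: 22 of them.
Feb 29 weekday advances by 5 (mod 7) from one leap year to the next four years later (or differs when a century non-leap intervenes).
Leap-day weekdays: 1948:Sun 1952:Fri 1956:Wed✓ 1960:Mon 1964:Sat 1968:Thu 1972:Tue 1976:Sun 1980:Fri 1984:Wed✓ 1988:Mon 1992:Sat 1996:Thu 2000:Tue 2004:Sun 2008:Fri 2012:Wed✓ 2016:Mon 2020:Sat 2024:Thu 2028:Tue 2032:Sun
Wednesday: 1956, 1984, 2012 → 3.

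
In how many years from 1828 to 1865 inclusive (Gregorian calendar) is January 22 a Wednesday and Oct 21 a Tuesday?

4

Check each year's weekday for January 22 and Oct 21:
  1828: Tue/Tue  1829: Thu/Wed  1830: Fri/Thu  1831: Sat/Fri  1832: Sun/Sun  1833: Tue/Mon  1834: Wed/Tue ✓  1835: Thu/Wed  1836: Fri/Fri  1837: Sun/Sat  1838: Mon/Sun  1839: Tue/Mon  1840: Wed/Wed  1841: Fri/Thu  …(10 more)…  1852: Thu/Thu  1853: Sat/Fri  1854: Sun/Sat  1855: Mon/Sun  1856: Tue/Tue  1857: Thu/Wed  1858: Fri/Thu  1859: Sat/Fri  1860: Sun/Sun  1861: Tue/Mon  1862: Wed/Tue ✓  1863: Thu/Wed  1864: Fri/Fri  1865: Sun/Sat
Both conditions hold in: 1834, 1845, 1851, 1862 — 4.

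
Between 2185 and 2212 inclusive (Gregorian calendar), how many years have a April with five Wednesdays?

April has 30 days; it has five Wednesdays when Wednesday falls among the first (month-length − 28) days — i.e. when April 1 is one of Wednesday/Tuesday.
April 1 by year: 2185:Fri 2186:Sat 2187:Sun 2188:Tue✓ 2189:Wed✓ 2190:Thu 2191:Fri 2192:Sun 2193:Mon 2194:Tue✓ 2195:Wed✓ 2196:Fri 2197:Sat 2198:Sun 2199:Mon 2200:Tue✓ 2201:Wed✓ 2202:Thu 2203:Fri 2204:Sun 2205:Mon 2206:Tue✓ 2207:Wed✓ 2208:Fri 2209:Sat 2210:Sun 2211:Mon 2212:Wed✓
Years with five Wednesdays: 2188, 2189, 2194, 2195, 2200, 2201, 2206, 2207, 2212 → 9.

9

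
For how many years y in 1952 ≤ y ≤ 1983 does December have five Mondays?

13

December has 31 days; it has five Mondays when Monday falls among the first (month-length − 28) days — i.e. when December 1 is one of Monday/Sunday/Saturday.
December 1 by year: 1952:Mon✓ 1953:Tue 1954:Wed 1955:Thu 1956:Sat✓ 1957:Sun✓ 1958:Mon✓ 1959:Tue 1960:Thu 1961:Fri 1962:Sat✓ 1963:Sun✓ 1964:Tue 1965:Wed 1966:Thu 1967:Fri 1968:Sun✓ 1969:Mon✓ 1970:Tue 1971:Wed 1972:Fri 1973:Sat✓ 1974:Sun✓ 1975:Mon✓ 1976:Wed 1977:Thu 1978:Fri 1979:Sat✓ 1980:Mon✓ 1981:Tue 1982:Wed 1983:Thu
Years with five Mondays: 1952, 1956, 1957, 1958, 1962, 1963, 1968, 1969, 1973, 1974, 1975, 1979, 1980 → 13.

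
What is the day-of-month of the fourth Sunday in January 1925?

25

January 1, 1925 is a Thursday, so the first Sunday is the 4th.
The fourth Sunday is 4 + 21 = 25.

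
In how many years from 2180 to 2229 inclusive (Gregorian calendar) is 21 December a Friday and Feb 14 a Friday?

0

Check each year's weekday for 21 December and Feb 14:
  2180: Thu/Mon  2181: Fri/Wed  2182: Sat/Thu  2183: Sun/Fri  2184: Tue/Sat  2185: Wed/Mon  2186: Thu/Tue  2187: Fri/Wed  2188: Sun/Thu  2189: Mon/Sat  2190: Tue/Sun  2191: Wed/Mon  2192: Fri/Tue  2193: Sat/Thu  …(22 more)…  2216: Sat/Wed  2217: Sun/Fri  2218: Mon/Sat  2219: Tue/Sun  2220: Thu/Mon  2221: Fri/Wed  2222: Sat/Thu  2223: Sun/Fri  2224: Tue/Sat  2225: Wed/Mon  2226: Thu/Tue  2227: Fri/Wed  2228: Sun/Thu  2229: Mon/Sat
Both conditions hold in: no year — 0.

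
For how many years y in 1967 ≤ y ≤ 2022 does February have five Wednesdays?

2

February has 28 days (29 in leap years); it has five Wednesdays when Wednesday falls among the first (month-length − 28) days — i.e. when February 1 is Wednesday in a leap year (never in a common year).
February 1 by year: 1967:Wed 1968:Thu 1969:Sat 1970:Sun 1971:Mon 1972:Tue 1973:Thu 1974:Fri 1975:Sat 1976:Sun 1977:Tue 1978:Wed 1979:Thu 1980:Fri 1981:Sun …(26 more)… 2008:Fri 2009:Sun 2010:Mon 2011:Tue 2012:Wed✓ 2013:Fri 2014:Sat 2015:Sun 2016:Mon 2017:Wed 2018:Thu 2019:Fri 2020:Sat 2021:Mon 2022:Tue
Years with five Wednesdays: 1984, 2012 → 2.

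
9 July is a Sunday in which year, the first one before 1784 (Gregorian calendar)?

From one year to the next, a fixed date's weekday advances by 1, or by 2 when a Feb 29 lies between the two dates.
1784: July 9 is Friday.
1783: Wednesday (−2)
1782: Tuesday (−1)
1781: Monday (−1)
1780: Sunday (−1)
9 July falls on a Sunday in 1780.

1780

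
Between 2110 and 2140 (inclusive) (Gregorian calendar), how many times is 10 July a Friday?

Track 10 July's weekday year by year (advancing +1, or +2 across a Feb 29):
  2110: Thu  2111: Fri (+1) ✓  2112: Sun (+2)  2113: Mon (+1)  2114: Tue (+1)
  2115: Wed (+1)  2116: Fri (+2) ✓  2117: Sat (+1)  2118: Sun (+1)  2119: Mon (+1)
  2120: Wed (+2)  2121: Thu (+1)  2122: Fri (+1) ✓  2123: Sat (+1)  … (3 more years) …
  2127: Thu (+1)  2128: Sat (+2)  2129: Sun (+1)  2130: Mon (+1)  2131: Tue (+1)
  2132: Thu (+2)  2133: Fri (+1) ✓  2134: Sat (+1)  2135: Sun (+1)  2136: Tue (+2)
  2137: Wed (+1)  2138: Thu (+1)  2139: Fri (+1) ✓  2140: Sun (+2)
Friday years: 2111, 2116, 2122, 2133, 2139 — 5 in total.

5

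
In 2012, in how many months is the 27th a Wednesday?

1

Check the 27th of each month of 2012: Jan 27: Fri, Feb 27: Mon, Mar 27: Tue, Apr 27: Fri, May 27: Sun, Jun 27: Wed, Jul 27: Fri, Aug 27: Mon, Sep 27: Thu, Oct 27: Sat, Nov 27: Tue, Dec 27: Thu.
Wednesday occurs in June — 1 month.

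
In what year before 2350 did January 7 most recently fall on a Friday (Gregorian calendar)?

From one year to the next, a fixed date's weekday advances by 1, or by 2 when a Feb 29 lies between the two dates.
2350: January 7 is Saturday.
2349: Friday (−1)
January 7 falls on a Friday in 2349.

2349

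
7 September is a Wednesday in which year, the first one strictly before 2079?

2078

From one year to the next, a fixed date's weekday advances by 1, or by 2 when a Feb 29 lies between the two dates.
2079: September 7 is Thursday.
2078: Wednesday (−1)
7 September falls on a Wednesday in 2078.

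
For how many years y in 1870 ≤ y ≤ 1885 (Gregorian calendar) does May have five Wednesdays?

7

May has 31 days; it has five Wednesdays when Wednesday falls among the first (month-length − 28) days — i.e. when May 1 is one of Wednesday/Tuesday/Monday.
May 1 by year: 1870:Sun 1871:Mon✓ 1872:Wed✓ 1873:Thu 1874:Fri 1875:Sat 1876:Mon✓ 1877:Tue✓ 1878:Wed✓ 1879:Thu 1880:Sat 1881:Sun 1882:Mon✓ 1883:Tue✓ 1884:Thu 1885:Fri
Years with five Wednesdays: 1871, 1872, 1876, 1877, 1878, 1882, 1883 → 7.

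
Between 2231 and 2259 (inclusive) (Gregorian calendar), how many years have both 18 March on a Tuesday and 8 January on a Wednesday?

Check each year's weekday for 18 March and 8 January:
  2231: Fri/Sat  2232: Sun/Sun  2233: Mon/Tue  2234: Tue/Wed ✓  2235: Wed/Thu  2236: Fri/Fri  2237: Sat/Sun  2238: Sun/Mon  2239: Mon/Tue  2240: Wed/Wed  2241: Thu/Fri  2242: Fri/Sat  2243: Sat/Sun  2244: Mon/Mon  2245: Tue/Wed ✓  2246: Wed/Thu  2247: Thu/Fri  2248: Sat/Sat  2249: Sun/Mon  2250: Mon/Tue  2251: Tue/Wed ✓  2252: Thu/Thu  2253: Fri/Sat  2254: Sat/Sun  2255: Sun/Mon  2256: Tue/Tue  2257: Wed/Thu  2258: Thu/Fri  2259: Fri/Sat
Both conditions hold in: 2234, 2245, 2251 — 3.

3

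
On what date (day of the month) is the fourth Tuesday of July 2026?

28

July 1, 2026 is a Wednesday, so the first Tuesday is the 7th.
The fourth Tuesday is 7 + 21 = 28.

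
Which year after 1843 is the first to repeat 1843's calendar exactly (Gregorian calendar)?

1854

Two years share a calendar iff Jan 1 falls on the same weekday and both are leap or both are common. 1843: Jan 1 is Sunday, common year.
1844: Jan 1 Monday, leap
1845: Jan 1 Wednesday, common
1846: Jan 1 Thursday, common
1847: Jan 1 Friday, common
1848: Jan 1 Saturday, leap
1849: Jan 1 Monday, common
1850: Jan 1 Tuesday, common
1851: Jan 1 Wednesday, common
1852: Jan 1 Thursday, leap
1853: Jan 1 Saturday, common
1854: Jan 1 Sunday, common
1854 matches on both conditions.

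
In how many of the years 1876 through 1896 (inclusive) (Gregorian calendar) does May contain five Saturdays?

May has 31 days; it has five Saturdays when Saturday falls among the first (month-length − 28) days — i.e. when May 1 is one of Saturday/Friday/Thursday.
May 1 by year: 1876:Mon 1877:Tue 1878:Wed 1879:Thu✓ 1880:Sat✓ 1881:Sun 1882:Mon 1883:Tue 1884:Thu✓ 1885:Fri✓ 1886:Sat✓ 1887:Sun 1888:Tue 1889:Wed 1890:Thu✓ 1891:Fri✓ 1892:Sun 1893:Mon 1894:Tue 1895:Wed 1896:Fri✓
Years with five Saturdays: 1879, 1880, 1884, 1885, 1886, 1890, 1891, 1896 → 8.

8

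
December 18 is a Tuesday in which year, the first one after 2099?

2103

From one year to the next, a fixed date's weekday advances by 1, or by 2 when a Feb 29 lies between the two dates.
2099: December 18 is Friday.
2100: Saturday (+1)
2101: Sunday (+1)
2102: Monday (+1)
2103: Tuesday (+1)
December 18 falls on a Tuesday in 2103.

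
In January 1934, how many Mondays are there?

January 1934 has 31 days and begins on Monday.
The first Monday is January 1.
Mondays fall on 1, 8, 15, 22, 29 — that's 5.

5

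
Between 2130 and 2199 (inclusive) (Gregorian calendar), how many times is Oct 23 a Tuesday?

11

Track Oct 23's weekday year by year (advancing +1, or +2 across a Feb 29):
  2130: Mon  2131: Tue (+1) ✓  2132: Thu (+2)  2133: Fri (+1)  2134: Sat (+1)
  2135: Sun (+1)  2136: Tue (+2) ✓  2137: Wed (+1)  2138: Thu (+1)  2139: Fri (+1)
  2140: Sun (+2)  2141: Mon (+1)  2142: Tue (+1) ✓  2143: Wed (+1)  … (42 more years) …
  2186: Mon (+1)  2187: Tue (+1) ✓  2188: Thu (+2)  2189: Fri (+1)  2190: Sat (+1)
  2191: Sun (+1)  2192: Tue (+2) ✓  2193: Wed (+1)  2194: Thu (+1)  2195: Fri (+1)
  2196: Sun (+2)  2197: Mon (+1)  2198: Tue (+1) ✓  2199: Wed (+1)
Tuesday years: 2131, 2136, 2142, 2153, 2159, 2164, 2170, 2181, 2187, 2192, 2198 — 11 in total.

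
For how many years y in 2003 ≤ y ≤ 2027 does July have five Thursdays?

12

July has 31 days; it has five Thursdays when Thursday falls among the first (month-length − 28) days — i.e. when July 1 is one of Thursday/Wednesday/Tuesday.
July 1 by year: 2003:Tue✓ 2004:Thu✓ 2005:Fri 2006:Sat 2007:Sun 2008:Tue✓ 2009:Wed✓ 2010:Thu✓ 2011:Fri 2012:Sun 2013:Mon 2014:Tue✓ 2015:Wed✓ 2016:Fri 2017:Sat 2018:Sun 2019:Mon 2020:Wed✓ 2021:Thu✓ 2022:Fri 2023:Sat 2024:Mon 2025:Tue✓ 2026:Wed✓ 2027:Thu✓
Years with five Thursdays: 2003, 2004, 2008, 2009, 2010, 2014, 2015, 2020, 2021, 2025, 2026, 2027 → 12.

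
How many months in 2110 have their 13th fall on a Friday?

Check the 13th of each month of 2110: Jan 13: Mon, Feb 13: Thu, Mar 13: Thu, Apr 13: Sun, May 13: Tue, Jun 13: Fri, Jul 13: Sun, Aug 13: Wed, Sep 13: Sat, Oct 13: Mon, Nov 13: Thu, Dec 13: Sat.
Friday occurs in June — 1 month.

1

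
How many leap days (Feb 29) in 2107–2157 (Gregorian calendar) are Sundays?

2

Leap years in 2107–2157: 13 of them.
Feb 29 weekday advances by 5 (mod 7) from one leap year to the next four years later (or differs when a century non-leap intervenes).
Leap-day weekdays: 2108:Wed 2112:Mon 2116:Sat 2120:Thu 2124:Tue 2128:Sun✓ 2132:Fri 2136:Wed 2140:Mon 2144:Sat 2148:Thu 2152:Tue 2156:Sun✓
Sunday: 2128, 2156 → 2.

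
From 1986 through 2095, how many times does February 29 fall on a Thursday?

4

Leap years in 1986–2095: 27 of them.
Feb 29 weekday advances by 5 (mod 7) from one leap year to the next four years later (or differs when a century non-leap intervenes).
Leap-day weekdays: 1988:Mon 1992:Sat 1996:Thu✓ 2000:Tue 2004:Sun 2008:Fri 2012:Wed 2016:Mon 2020:Sat 2024:Thu✓ 2028:Tue 2032:Sun 2036:Fri 2040:Wed 2044:Mon 2048:Sat 2052:Thu✓ 2056:Tue 2060:Sun 2064:Fri 2068:Wed 2072:Mon 2076:Sat 2080:Thu✓ 2084:Tue 2088:Sun 2092:Fri
Thursday: 1996, 2024, 2052, 2080 → 4.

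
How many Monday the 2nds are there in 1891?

3

Check the 2nd of each month of 1891: Jan 2: Fri, Feb 2: Mon, Mar 2: Mon, Apr 2: Thu, May 2: Sat, Jun 2: Tue, Jul 2: Thu, Aug 2: Sun, Sep 2: Wed, Oct 2: Fri, Nov 2: Mon, Dec 2: Wed.
Monday occurs in February, March, November — 3 months.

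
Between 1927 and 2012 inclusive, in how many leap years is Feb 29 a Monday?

3

Leap years in 1927–2012: 22 of them.
Feb 29 weekday advances by 5 (mod 7) from one leap year to the next four years later (or differs when a century non-leap intervenes).
Leap-day weekdays: 1928:Wed 1932:Mon✓ 1936:Sat 1940:Thu 1944:Tue 1948:Sun 1952:Fri 1956:Wed 1960:Mon✓ 1964:Sat 1968:Thu 1972:Tue 1976:Sun 1980:Fri 1984:Wed 1988:Mon✓ 1992:Sat 1996:Thu 2000:Tue 2004:Sun 2008:Fri 2012:Wed
Monday: 1932, 1960, 1988 → 3.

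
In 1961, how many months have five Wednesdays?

A month of length L has five Wednesdays iff its first Wednesday is on day ≤ L−28 (so day 1–3 in a 31-day month, 1–2 in a 30-day month, day 1 in a leap February).
Checking each month of 1961: Jan starts Sun (31d); Feb starts Wed (28d); Mar starts Wed (31d) ✓; Apr starts Sat (30d); May starts Mon (31d) ✓; Jun starts Thu (30d); Jul starts Sat (31d); Aug starts Tue (31d) ✓; Sep starts Fri (30d); Oct starts Sun (31d); Nov starts Wed (30d) ✓; Dec starts Fri (31d).
Five-Wednesday months: March, May, August, November → 4.

4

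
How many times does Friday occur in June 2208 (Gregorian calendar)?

June 2208 has 30 days and begins on Wednesday.
The first Friday is June 3.
Fridays fall on 3, 10, 17, 24 — that's 4.

4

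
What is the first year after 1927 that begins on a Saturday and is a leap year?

Jan 1 advances by 2 weekdays after a leap year and by 1 after a common year.
1927: Jan 1 is Saturday.
1928: Sunday (leap)
1929: Tuesday
1930: Wednesday
1931: Thursday
1932: Friday (leap)
1933: Sunday
1934: Monday
1935: Tuesday
1936: Wednesday (leap)
1937: Friday
1938: Saturday
1939: Sunday
1940: Monday (leap)
1941: Wednesday
1942: Thursday
1943: Friday
1944: Saturday (leap)
1944 begins on a Saturday and is a leap year.

1944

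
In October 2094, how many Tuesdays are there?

October 2094 has 31 days and begins on Friday.
The first Tuesday is October 5.
Tuesdays fall on 5, 12, 19, 26 — that's 4.

4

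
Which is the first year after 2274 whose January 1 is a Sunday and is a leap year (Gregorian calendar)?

2288

Jan 1 advances by 2 weekdays after a leap year and by 1 after a common year.
2274: Jan 1 is Thursday.
2275: Friday
2276: Saturday (leap)
2277: Monday
2278: Tuesday
2279: Wednesday
2280: Thursday (leap)
2281: Saturday
2282: Sunday
2283: Monday
2284: Tuesday (leap)
2285: Thursday
2286: Friday
2287: Saturday
2288: Sunday (leap)
2288 begins on a Sunday and is a leap year.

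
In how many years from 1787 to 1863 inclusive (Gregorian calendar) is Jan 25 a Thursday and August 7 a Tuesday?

Check each year's weekday for Jan 25 and August 7:
  1787: Thu/Tue ✓  1788: Fri/Thu  1789: Sun/Fri  1790: Mon/Sat  1791: Tue/Sun  1792: Wed/Tue  1793: Fri/Wed  1794: Sat/Thu  1795: Sun/Fri  1796: Mon/Sun  1797: Wed/Mon  1798: Thu/Tue ✓  1799: Fri/Wed  1800: Sat/Thu  …(49 more)…  1850: Fri/Wed  1851: Sat/Thu  1852: Sun/Sat  1853: Tue/Sun  1854: Wed/Mon  1855: Thu/Tue ✓  1856: Fri/Thu  1857: Sun/Fri  1858: Mon/Sat  1859: Tue/Sun  1860: Wed/Tue  1861: Fri/Wed  1862: Sat/Thu  1863: Sun/Fri
Both conditions hold in: 1787, 1798, 1810, 1821, 1827, 1838, 1849, 1855 — 8.

8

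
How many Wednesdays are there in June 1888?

June 1888 has 30 days and begins on Friday.
The first Wednesday is June 6.
Wednesdays fall on 6, 13, 20, 27 — that's 4.

4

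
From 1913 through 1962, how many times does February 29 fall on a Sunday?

Leap years in 1913–1962: 12 of them.
Feb 29 weekday advances by 5 (mod 7) from one leap year to the next four years later (or differs when a century non-leap intervenes).
Leap-day weekdays: 1916:Tue 1920:Sun✓ 1924:Fri 1928:Wed 1932:Mon 1936:Sat 1940:Thu 1944:Tue 1948:Sun✓ 1952:Fri 1956:Wed 1960:Mon
Sunday: 1920, 1948 → 2.

2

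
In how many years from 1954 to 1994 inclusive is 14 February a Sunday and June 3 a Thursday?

5

Check each year's weekday for 14 February and June 3:
  1954: Sun/Thu ✓  1955: Mon/Fri  1956: Tue/Sun  1957: Thu/Mon  1958: Fri/Tue  1959: Sat/Wed  1960: Sun/Fri  1961: Tue/Sat  1962: Wed/Sun  1963: Thu/Mon  1964: Fri/Wed  1965: Sun/Thu ✓  1966: Mon/Fri  1967: Tue/Sat  …(13 more)…  1981: Sat/Wed  1982: Sun/Thu ✓  1983: Mon/Fri  1984: Tue/Sun  1985: Thu/Mon  1986: Fri/Tue  1987: Sat/Wed  1988: Sun/Fri  1989: Tue/Sat  1990: Wed/Sun  1991: Thu/Mon  1992: Fri/Wed  1993: Sun/Thu ✓  1994: Mon/Fri
Both conditions hold in: 1954, 1965, 1971, 1982, 1993 — 5.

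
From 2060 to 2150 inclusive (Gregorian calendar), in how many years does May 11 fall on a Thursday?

12

Track May 11's weekday year by year (advancing +1, or +2 across a Feb 29):
  2060: Tue  2061: Wed (+1)  2062: Thu (+1) ✓  2063: Fri (+1)  2064: Sun (+2)
  2065: Mon (+1)  2066: Tue (+1)  2067: Wed (+1)  2068: Fri (+2)  2069: Sat (+1)
  2070: Sun (+1)  2071: Mon (+1)  2072: Wed (+2)  2073: Thu (+1) ✓  … (63 more years) …
  2137: Sat (+1)  2138: Sun (+1)  2139: Mon (+1)  2140: Wed (+2)  2141: Thu (+1) ✓
  2142: Fri (+1)  2143: Sat (+1)  2144: Mon (+2)  2145: Tue (+1)  2146: Wed (+1)
  2147: Thu (+1) ✓  2148: Sat (+2)  2149: Sun (+1)  2150: Mon (+1)
Thursday years: 2062, 2073, 2079, 2084, 2090, 2102, 2113, 2119, 2124, 2130, 2141, 2147 — 12 in total.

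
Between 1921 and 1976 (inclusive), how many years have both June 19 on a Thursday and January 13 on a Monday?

6

Check each year's weekday for June 19 and January 13:
  1921: Sun/Thu  1922: Mon/Fri  1923: Tue/Sat  1924: Thu/Sun  1925: Fri/Tue  1926: Sat/Wed  1927: Sun/Thu  1928: Tue/Fri  1929: Wed/Sun  1930: Thu/Mon ✓  1931: Fri/Tue  1932: Sun/Wed  1933: Mon/Fri  1934: Tue/Sat  …(28 more)…  1963: Wed/Sun  1964: Fri/Mon  1965: Sat/Wed  1966: Sun/Thu  1967: Mon/Fri  1968: Wed/Sat  1969: Thu/Mon ✓  1970: Fri/Tue  1971: Sat/Wed  1972: Mon/Thu  1973: Tue/Sat  1974: Wed/Sun  1975: Thu/Mon ✓  1976: Sat/Tue
Both conditions hold in: 1930, 1941, 1947, 1958, 1969, 1975 — 6.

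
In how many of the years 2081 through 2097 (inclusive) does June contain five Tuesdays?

June has 30 days; it has five Tuesdays when Tuesday falls among the first (month-length − 28) days — i.e. when June 1 is one of Tuesday/Monday.
June 1 by year: 2081:Sun 2082:Mon✓ 2083:Tue✓ 2084:Thu 2085:Fri 2086:Sat 2087:Sun 2088:Tue✓ 2089:Wed 2090:Thu 2091:Fri 2092:Sun 2093:Mon✓ 2094:Tue✓ 2095:Wed 2096:Fri 2097:Sat
Years with five Tuesdays: 2082, 2083, 2088, 2093, 2094 → 5.

5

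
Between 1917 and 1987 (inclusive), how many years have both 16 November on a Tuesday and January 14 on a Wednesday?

Check each year's weekday for 16 November and January 14:
  1917: Fri/Sun  1918: Sat/Mon  1919: Sun/Tue  1920: Tue/Wed ✓  1921: Wed/Fri  1922: Thu/Sat  1923: Fri/Sun  1924: Sun/Mon  1925: Mon/Wed  1926: Tue/Thu  1927: Wed/Fri  1928: Fri/Sat  1929: Sat/Mon  1930: Sun/Tue  …(43 more)…  1974: Sat/Mon  1975: Sun/Tue  1976: Tue/Wed ✓  1977: Wed/Fri  1978: Thu/Sat  1979: Fri/Sun  1980: Sun/Mon  1981: Mon/Wed  1982: Tue/Thu  1983: Wed/Fri  1984: Fri/Sat  1985: Sat/Mon  1986: Sun/Tue  1987: Mon/Wed
Both conditions hold in: 1920, 1948, 1976 — 3.

3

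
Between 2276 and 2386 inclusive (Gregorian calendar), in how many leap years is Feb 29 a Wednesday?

Leap years in 2276–2386: 27 of them.
Feb 29 weekday advances by 5 (mod 7) from one leap year to the next four years later (or differs when a century non-leap intervenes).
Leap-day weekdays: 2276:Tue 2280:Sun 2284:Fri 2288:Wed✓ 2292:Mon 2296:Sat 2304:Mon 2308:Sat 2312:Thu 2316:Tue 2320:Sun 2324:Fri 2328:Wed✓ 2332:Mon 2336:Sat 2340:Thu 2344:Tue 2348:Sun 2352:Fri 2356:Wed✓ 2360:Mon 2364:Sat 2368:Thu 2372:Tue 2376:Sun 2380:Fri 2384:Wed✓
Wednesday: 2288, 2328, 2356, 2384 → 4.

4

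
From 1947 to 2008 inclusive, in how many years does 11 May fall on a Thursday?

9

Track 11 May's weekday year by year (advancing +1, or +2 across a Feb 29):
  1947: Sun  1948: Tue (+2)  1949: Wed (+1)  1950: Thu (+1) ✓  1951: Fri (+1)
  1952: Sun (+2)  1953: Mon (+1)  1954: Tue (+1)  1955: Wed (+1)  1956: Fri (+2)
  1957: Sat (+1)  1958: Sun (+1)  1959: Mon (+1)  1960: Wed (+2)  … (34 more years) …
  1995: Thu (+1) ✓  1996: Sat (+2)  1997: Sun (+1)  1998: Mon (+1)  1999: Tue (+1)
  2000: Thu (+2) ✓  2001: Fri (+1)  2002: Sat (+1)  2003: Sun (+1)  2004: Tue (+2)
  2005: Wed (+1)  2006: Thu (+1) ✓  2007: Fri (+1)  2008: Sun (+2)
Thursday years: 1950, 1961, 1967, 1972, 1978, 1989, 1995, 2000, 2006 — 9 in total.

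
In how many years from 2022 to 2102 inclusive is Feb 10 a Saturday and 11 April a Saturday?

0

Check each year's weekday for Feb 10 and 11 April:
  2022: Thu/Mon  2023: Fri/Tue  2024: Sat/Thu  2025: Mon/Fri  2026: Tue/Sat  2027: Wed/Sun  2028: Thu/Tue  2029: Sat/Wed  2030: Sun/Thu  2031: Mon/Fri  2032: Tue/Sun  2033: Thu/Mon  2034: Fri/Tue  2035: Sat/Wed  …(53 more)…  2089: Thu/Mon  2090: Fri/Tue  2091: Sat/Wed  2092: Sun/Fri  2093: Tue/Sat  2094: Wed/Sun  2095: Thu/Mon  2096: Fri/Wed  2097: Sun/Thu  2098: Mon/Fri  2099: Tue/Sat  2100: Wed/Sun  2101: Thu/Mon  2102: Fri/Tue
Both conditions hold in: no year — 0.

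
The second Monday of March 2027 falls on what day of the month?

March 1, 2027 is a Monday, so the first Monday is the 1st.
The second Monday is 1 + 7 = 8.

8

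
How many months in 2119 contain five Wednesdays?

4

A month of length L has five Wednesdays iff its first Wednesday is on day ≤ L−28 (so day 1–3 in a 31-day month, 1–2 in a 30-day month, day 1 in a leap February).
Checking each month of 2119: Jan starts Sun (31d); Feb starts Wed (28d); Mar starts Wed (31d) ✓; Apr starts Sat (30d); May starts Mon (31d) ✓; Jun starts Thu (30d); Jul starts Sat (31d); Aug starts Tue (31d) ✓; Sep starts Fri (30d); Oct starts Sun (31d); Nov starts Wed (30d) ✓; Dec starts Fri (31d).
Five-Wednesday months: March, May, August, November → 4.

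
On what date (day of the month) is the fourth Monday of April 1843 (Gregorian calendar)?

24

April 1, 1843 is a Saturday, so the first Monday is the 3rd.
The fourth Monday is 3 + 21 = 24.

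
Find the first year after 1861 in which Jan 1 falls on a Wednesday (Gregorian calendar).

Jan 1 advances by 2 weekdays after a leap year and by 1 after a common year.
1861: Jan 1 is Tuesday.
1862: Wednesday
1862 begins on a Wednesday

1862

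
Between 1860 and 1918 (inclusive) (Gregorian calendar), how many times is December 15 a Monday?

7

Track December 15's weekday year by year (advancing +1, or +2 across a Feb 29):
  1860: Sat  1861: Sun (+1)  1862: Mon (+1) ✓  1863: Tue (+1)  1864: Thu (+2)
  1865: Fri (+1)  1866: Sat (+1)  1867: Sun (+1)  1868: Tue (+2)  1869: Wed (+1)
  1870: Thu (+1)  1871: Fri (+1)  1872: Sun (+2)  1873: Mon (+1) ✓  … (31 more years) …
  1905: Fri (+1)  1906: Sat (+1)  1907: Sun (+1)  1908: Tue (+2)  1909: Wed (+1)
  1910: Thu (+1)  1911: Fri (+1)  1912: Sun (+2)  1913: Mon (+1) ✓  1914: Tue (+1)
  1915: Wed (+1)  1916: Fri (+2)  1917: Sat (+1)  1918: Sun (+1)
Monday years: 1862, 1873, 1879, 1884, 1890, 1902, 1913 — 7 in total.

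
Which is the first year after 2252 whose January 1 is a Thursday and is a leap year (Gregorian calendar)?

2280

Jan 1 advances by 2 weekdays after a leap year and by 1 after a common year.
2252: Jan 1 is Thursday (leap).
2253: Saturday
2254: Sunday
2255: Monday
2256: Tuesday (leap)
2257: Thursday
2258: Friday
2259: Saturday
2260: Sunday (leap)
2261: Tuesday
2262: Wednesday
2263: Thursday
2264: Friday (leap)
2265: Sunday
2266: Monday
2267: Tuesday
2268: Wednesday (leap)
2269: Friday
2270: Saturday
2271: Sunday
2272: Monday (leap)
2273: Wednesday
2274: Thursday
2275: Friday
2276: Saturday (leap)
2277: Monday
2278: Tuesday
2279: Wednesday
2280: Thursday (leap)
2280 begins on a Thursday and is a leap year.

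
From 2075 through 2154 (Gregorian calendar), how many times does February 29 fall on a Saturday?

3

Leap years in 2075–2154: 19 of them.
Feb 29 weekday advances by 5 (mod 7) from one leap year to the next four years later (or differs when a century non-leap intervenes).
Leap-day weekdays: 2076:Sat✓ 2080:Thu 2084:Tue 2088:Sun 2092:Fri 2096:Wed 2104:Fri 2108:Wed 2112:Mon 2116:Sat✓ 2120:Thu 2124:Tue 2128:Sun 2132:Fri 2136:Wed 2140:Mon 2144:Sat✓ 2148:Thu 2152:Tue
Saturday: 2076, 2116, 2144 → 3.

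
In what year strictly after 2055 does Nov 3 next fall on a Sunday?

2058

From one year to the next, a fixed date's weekday advances by 1, or by 2 when a Feb 29 lies between the two dates.
2055: November 3 is Wednesday.
2056: Friday (+2)
2057: Saturday (+1)
2058: Sunday (+1)
Nov 3 falls on a Sunday in 2058.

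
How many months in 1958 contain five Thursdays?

A month of length L has five Thursdays iff its first Thursday is on day ≤ L−28 (so day 1–3 in a 31-day month, 1–2 in a 30-day month, day 1 in a leap February).
Checking each month of 1958: Jan starts Wed (31d) ✓; Feb starts Sat (28d); Mar starts Sat (31d); Apr starts Tue (30d); May starts Thu (31d) ✓; Jun starts Sun (30d); Jul starts Tue (31d) ✓; Aug starts Fri (31d); Sep starts Mon (30d); Oct starts Wed (31d) ✓; Nov starts Sat (30d); Dec starts Mon (31d).
Five-Thursday months: January, May, July, October → 4.

4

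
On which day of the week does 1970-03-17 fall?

Tuesday

January 1, 1970 is a Thursday.
March 17 is day 76 of the year, i.e. 75 days after Jan 1.
75 mod 7 = 5, so advance 5 weekdays from Thursday: Tuesday.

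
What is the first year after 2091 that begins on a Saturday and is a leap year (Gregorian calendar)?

2124

Jan 1 advances by 2 weekdays after a leap year and by 1 after a common year.
2091: Jan 1 is Monday.
2092: Tuesday (leap)
2093: Thursday
2094: Friday
2095: Saturday
2096: Sunday (leap)
2097: Tuesday
2098: Wednesday
2099: Thursday
2100: Friday
2101: Saturday
2102: Sunday
2103: Monday
2104: Tuesday (leap)
2105: Thursday
2106: Friday
2107: Saturday
2108: Sunday (leap)
2109: Tuesday
2110: Wednesday
2111: Thursday
2112: Friday (leap)
2113: Sunday
2114: Monday
2115: Tuesday
2116: Wednesday (leap)
2117: Friday
2118: Saturday
2119: Sunday
2120: Monday (leap)
2121: Wednesday
2122: Thursday
2123: Friday
2124: Saturday (leap)
2124 begins on a Saturday and is a leap year.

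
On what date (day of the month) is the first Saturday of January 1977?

1

January 1, 1977 is a Saturday, so the first Saturday is the 1st.
The first Saturday is 1 + 0 = 1.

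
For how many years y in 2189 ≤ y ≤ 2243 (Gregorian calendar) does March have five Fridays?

23

March has 31 days; it has five Fridays when Friday falls among the first (month-length − 28) days — i.e. when March 1 is one of Friday/Thursday/Wednesday.
March 1 by year: 2189:Sun 2190:Mon 2191:Tue 2192:Thu✓ 2193:Fri✓ 2194:Sat 2195:Sun 2196:Tue 2197:Wed✓ 2198:Thu✓ 2199:Fri✓ 2200:Sat 2201:Sun 2202:Mon 2203:Tue …(25 more)… 2229:Sun 2230:Mon 2231:Tue 2232:Thu✓ 2233:Fri✓ 2234:Sat 2235:Sun 2236:Tue 2237:Wed✓ 2238:Thu✓ 2239:Fri✓ 2240:Sun 2241:Mon 2242:Tue 2243:Wed✓
Years with five Fridays: 2192, 2193, 2197, 2198, 2199, 2204, 2205, 2209, 2210, 2211, 2215, 2216, 2220, 2221, 2222, 2226, 2227, 2232, 2233, 2237, 2238, 2239, 2243 → 23.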